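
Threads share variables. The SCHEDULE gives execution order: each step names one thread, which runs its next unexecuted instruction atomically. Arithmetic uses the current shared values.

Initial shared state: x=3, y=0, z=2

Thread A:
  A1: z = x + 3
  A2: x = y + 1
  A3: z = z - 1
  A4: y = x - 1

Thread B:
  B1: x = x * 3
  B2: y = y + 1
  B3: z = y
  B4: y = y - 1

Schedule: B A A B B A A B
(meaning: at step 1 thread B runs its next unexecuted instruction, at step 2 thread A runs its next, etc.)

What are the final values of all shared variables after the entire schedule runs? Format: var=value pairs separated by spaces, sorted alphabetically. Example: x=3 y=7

Step 1: thread B executes B1 (x = x * 3). Shared: x=9 y=0 z=2. PCs: A@0 B@1
Step 2: thread A executes A1 (z = x + 3). Shared: x=9 y=0 z=12. PCs: A@1 B@1
Step 3: thread A executes A2 (x = y + 1). Shared: x=1 y=0 z=12. PCs: A@2 B@1
Step 4: thread B executes B2 (y = y + 1). Shared: x=1 y=1 z=12. PCs: A@2 B@2
Step 5: thread B executes B3 (z = y). Shared: x=1 y=1 z=1. PCs: A@2 B@3
Step 6: thread A executes A3 (z = z - 1). Shared: x=1 y=1 z=0. PCs: A@3 B@3
Step 7: thread A executes A4 (y = x - 1). Shared: x=1 y=0 z=0. PCs: A@4 B@3
Step 8: thread B executes B4 (y = y - 1). Shared: x=1 y=-1 z=0. PCs: A@4 B@4

Answer: x=1 y=-1 z=0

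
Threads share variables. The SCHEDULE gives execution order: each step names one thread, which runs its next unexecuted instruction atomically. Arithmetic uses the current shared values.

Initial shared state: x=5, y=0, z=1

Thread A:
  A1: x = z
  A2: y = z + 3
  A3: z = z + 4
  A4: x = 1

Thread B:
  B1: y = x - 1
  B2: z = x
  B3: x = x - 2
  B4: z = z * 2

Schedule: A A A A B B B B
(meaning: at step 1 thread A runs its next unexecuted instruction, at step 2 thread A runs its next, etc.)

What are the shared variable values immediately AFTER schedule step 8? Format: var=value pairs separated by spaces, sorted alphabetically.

Answer: x=-1 y=0 z=2

Derivation:
Step 1: thread A executes A1 (x = z). Shared: x=1 y=0 z=1. PCs: A@1 B@0
Step 2: thread A executes A2 (y = z + 3). Shared: x=1 y=4 z=1. PCs: A@2 B@0
Step 3: thread A executes A3 (z = z + 4). Shared: x=1 y=4 z=5. PCs: A@3 B@0
Step 4: thread A executes A4 (x = 1). Shared: x=1 y=4 z=5. PCs: A@4 B@0
Step 5: thread B executes B1 (y = x - 1). Shared: x=1 y=0 z=5. PCs: A@4 B@1
Step 6: thread B executes B2 (z = x). Shared: x=1 y=0 z=1. PCs: A@4 B@2
Step 7: thread B executes B3 (x = x - 2). Shared: x=-1 y=0 z=1. PCs: A@4 B@3
Step 8: thread B executes B4 (z = z * 2). Shared: x=-1 y=0 z=2. PCs: A@4 B@4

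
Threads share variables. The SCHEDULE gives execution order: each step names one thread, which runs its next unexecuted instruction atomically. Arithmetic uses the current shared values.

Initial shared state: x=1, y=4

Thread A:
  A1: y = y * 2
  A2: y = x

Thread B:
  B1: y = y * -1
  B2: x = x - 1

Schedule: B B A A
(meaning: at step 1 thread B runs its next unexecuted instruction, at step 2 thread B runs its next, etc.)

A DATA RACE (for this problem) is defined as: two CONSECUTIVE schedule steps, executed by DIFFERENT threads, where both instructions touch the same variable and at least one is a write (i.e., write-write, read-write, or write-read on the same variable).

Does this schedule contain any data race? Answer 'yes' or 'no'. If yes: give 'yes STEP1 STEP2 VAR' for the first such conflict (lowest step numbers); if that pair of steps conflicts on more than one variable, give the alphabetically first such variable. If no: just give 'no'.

Answer: no

Derivation:
Steps 1,2: same thread (B). No race.
Steps 2,3: B(r=x,w=x) vs A(r=y,w=y). No conflict.
Steps 3,4: same thread (A). No race.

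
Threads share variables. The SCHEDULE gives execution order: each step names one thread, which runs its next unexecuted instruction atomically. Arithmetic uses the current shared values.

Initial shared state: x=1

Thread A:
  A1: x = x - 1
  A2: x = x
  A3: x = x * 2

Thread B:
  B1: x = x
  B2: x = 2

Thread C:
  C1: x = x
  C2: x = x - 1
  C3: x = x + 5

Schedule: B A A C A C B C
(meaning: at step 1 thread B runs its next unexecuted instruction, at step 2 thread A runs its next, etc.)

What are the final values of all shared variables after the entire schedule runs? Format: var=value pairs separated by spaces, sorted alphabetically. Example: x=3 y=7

Step 1: thread B executes B1 (x = x). Shared: x=1. PCs: A@0 B@1 C@0
Step 2: thread A executes A1 (x = x - 1). Shared: x=0. PCs: A@1 B@1 C@0
Step 3: thread A executes A2 (x = x). Shared: x=0. PCs: A@2 B@1 C@0
Step 4: thread C executes C1 (x = x). Shared: x=0. PCs: A@2 B@1 C@1
Step 5: thread A executes A3 (x = x * 2). Shared: x=0. PCs: A@3 B@1 C@1
Step 6: thread C executes C2 (x = x - 1). Shared: x=-1. PCs: A@3 B@1 C@2
Step 7: thread B executes B2 (x = 2). Shared: x=2. PCs: A@3 B@2 C@2
Step 8: thread C executes C3 (x = x + 5). Shared: x=7. PCs: A@3 B@2 C@3

Answer: x=7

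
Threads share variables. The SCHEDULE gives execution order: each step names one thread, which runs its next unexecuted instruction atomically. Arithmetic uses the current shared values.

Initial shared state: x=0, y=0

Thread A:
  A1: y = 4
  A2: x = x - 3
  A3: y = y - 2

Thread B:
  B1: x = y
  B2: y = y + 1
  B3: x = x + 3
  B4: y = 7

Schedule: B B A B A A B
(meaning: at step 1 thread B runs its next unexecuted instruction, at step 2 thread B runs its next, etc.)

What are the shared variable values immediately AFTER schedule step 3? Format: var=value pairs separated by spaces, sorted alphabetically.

Answer: x=0 y=4

Derivation:
Step 1: thread B executes B1 (x = y). Shared: x=0 y=0. PCs: A@0 B@1
Step 2: thread B executes B2 (y = y + 1). Shared: x=0 y=1. PCs: A@0 B@2
Step 3: thread A executes A1 (y = 4). Shared: x=0 y=4. PCs: A@1 B@2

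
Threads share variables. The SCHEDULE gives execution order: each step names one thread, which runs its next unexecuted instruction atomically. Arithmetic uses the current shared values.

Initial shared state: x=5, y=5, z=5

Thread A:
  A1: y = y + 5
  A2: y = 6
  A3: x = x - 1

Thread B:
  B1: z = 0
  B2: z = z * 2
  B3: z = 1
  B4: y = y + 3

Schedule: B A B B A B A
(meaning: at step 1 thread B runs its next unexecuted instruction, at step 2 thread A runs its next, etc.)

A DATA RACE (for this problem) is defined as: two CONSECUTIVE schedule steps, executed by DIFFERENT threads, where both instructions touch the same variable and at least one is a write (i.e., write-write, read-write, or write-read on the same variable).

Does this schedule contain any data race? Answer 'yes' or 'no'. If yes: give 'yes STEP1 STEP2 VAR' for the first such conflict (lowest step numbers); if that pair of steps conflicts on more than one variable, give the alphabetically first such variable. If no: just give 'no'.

Steps 1,2: B(r=-,w=z) vs A(r=y,w=y). No conflict.
Steps 2,3: A(r=y,w=y) vs B(r=z,w=z). No conflict.
Steps 3,4: same thread (B). No race.
Steps 4,5: B(r=-,w=z) vs A(r=-,w=y). No conflict.
Steps 5,6: A(y = 6) vs B(y = y + 3). RACE on y (W-W).
Steps 6,7: B(r=y,w=y) vs A(r=x,w=x). No conflict.
First conflict at steps 5,6.

Answer: yes 5 6 y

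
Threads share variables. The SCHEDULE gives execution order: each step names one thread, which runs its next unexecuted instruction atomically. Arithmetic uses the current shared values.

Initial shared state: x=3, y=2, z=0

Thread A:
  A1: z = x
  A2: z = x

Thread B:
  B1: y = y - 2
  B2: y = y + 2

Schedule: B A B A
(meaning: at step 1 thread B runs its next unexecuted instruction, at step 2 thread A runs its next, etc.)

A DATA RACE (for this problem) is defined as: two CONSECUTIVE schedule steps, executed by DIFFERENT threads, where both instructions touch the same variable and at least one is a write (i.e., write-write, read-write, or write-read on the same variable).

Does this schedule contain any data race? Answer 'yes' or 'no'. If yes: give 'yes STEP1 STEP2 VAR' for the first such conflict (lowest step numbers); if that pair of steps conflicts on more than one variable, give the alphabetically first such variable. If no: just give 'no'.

Steps 1,2: B(r=y,w=y) vs A(r=x,w=z). No conflict.
Steps 2,3: A(r=x,w=z) vs B(r=y,w=y). No conflict.
Steps 3,4: B(r=y,w=y) vs A(r=x,w=z). No conflict.

Answer: no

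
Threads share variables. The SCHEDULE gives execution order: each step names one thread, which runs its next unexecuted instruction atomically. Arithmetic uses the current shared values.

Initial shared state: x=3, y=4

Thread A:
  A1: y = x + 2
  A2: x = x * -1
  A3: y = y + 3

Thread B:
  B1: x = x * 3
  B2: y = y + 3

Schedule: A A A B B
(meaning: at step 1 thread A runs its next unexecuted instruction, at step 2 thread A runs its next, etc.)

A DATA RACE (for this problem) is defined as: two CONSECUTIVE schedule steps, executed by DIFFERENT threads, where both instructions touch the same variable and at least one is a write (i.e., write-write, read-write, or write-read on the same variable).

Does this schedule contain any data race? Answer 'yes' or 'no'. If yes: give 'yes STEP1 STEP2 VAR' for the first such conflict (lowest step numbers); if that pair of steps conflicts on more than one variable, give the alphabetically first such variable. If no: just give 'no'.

Steps 1,2: same thread (A). No race.
Steps 2,3: same thread (A). No race.
Steps 3,4: A(r=y,w=y) vs B(r=x,w=x). No conflict.
Steps 4,5: same thread (B). No race.

Answer: no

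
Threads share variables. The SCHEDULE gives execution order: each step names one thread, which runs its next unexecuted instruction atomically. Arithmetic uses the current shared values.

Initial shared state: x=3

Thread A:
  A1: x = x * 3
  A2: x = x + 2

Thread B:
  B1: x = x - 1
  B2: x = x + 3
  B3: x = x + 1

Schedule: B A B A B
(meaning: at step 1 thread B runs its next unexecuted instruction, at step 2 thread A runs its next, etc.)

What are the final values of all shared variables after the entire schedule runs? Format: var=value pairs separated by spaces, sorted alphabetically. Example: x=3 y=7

Step 1: thread B executes B1 (x = x - 1). Shared: x=2. PCs: A@0 B@1
Step 2: thread A executes A1 (x = x * 3). Shared: x=6. PCs: A@1 B@1
Step 3: thread B executes B2 (x = x + 3). Shared: x=9. PCs: A@1 B@2
Step 4: thread A executes A2 (x = x + 2). Shared: x=11. PCs: A@2 B@2
Step 5: thread B executes B3 (x = x + 1). Shared: x=12. PCs: A@2 B@3

Answer: x=12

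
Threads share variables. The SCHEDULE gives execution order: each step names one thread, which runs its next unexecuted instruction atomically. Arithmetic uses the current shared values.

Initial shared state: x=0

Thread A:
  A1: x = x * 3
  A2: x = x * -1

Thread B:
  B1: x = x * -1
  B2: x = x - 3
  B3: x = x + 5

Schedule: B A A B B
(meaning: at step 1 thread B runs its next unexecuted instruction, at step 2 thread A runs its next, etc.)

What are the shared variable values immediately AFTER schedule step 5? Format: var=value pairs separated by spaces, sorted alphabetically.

Step 1: thread B executes B1 (x = x * -1). Shared: x=0. PCs: A@0 B@1
Step 2: thread A executes A1 (x = x * 3). Shared: x=0. PCs: A@1 B@1
Step 3: thread A executes A2 (x = x * -1). Shared: x=0. PCs: A@2 B@1
Step 4: thread B executes B2 (x = x - 3). Shared: x=-3. PCs: A@2 B@2
Step 5: thread B executes B3 (x = x + 5). Shared: x=2. PCs: A@2 B@3

Answer: x=2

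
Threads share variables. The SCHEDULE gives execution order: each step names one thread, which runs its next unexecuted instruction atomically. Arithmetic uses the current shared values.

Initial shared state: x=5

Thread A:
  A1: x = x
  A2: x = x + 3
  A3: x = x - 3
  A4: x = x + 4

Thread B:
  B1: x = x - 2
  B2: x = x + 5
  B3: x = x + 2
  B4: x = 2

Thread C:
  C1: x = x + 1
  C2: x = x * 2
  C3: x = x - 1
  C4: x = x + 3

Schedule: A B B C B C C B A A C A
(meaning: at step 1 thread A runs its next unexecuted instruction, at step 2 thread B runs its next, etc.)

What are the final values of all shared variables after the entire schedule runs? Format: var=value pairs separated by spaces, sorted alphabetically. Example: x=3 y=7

Step 1: thread A executes A1 (x = x). Shared: x=5. PCs: A@1 B@0 C@0
Step 2: thread B executes B1 (x = x - 2). Shared: x=3. PCs: A@1 B@1 C@0
Step 3: thread B executes B2 (x = x + 5). Shared: x=8. PCs: A@1 B@2 C@0
Step 4: thread C executes C1 (x = x + 1). Shared: x=9. PCs: A@1 B@2 C@1
Step 5: thread B executes B3 (x = x + 2). Shared: x=11. PCs: A@1 B@3 C@1
Step 6: thread C executes C2 (x = x * 2). Shared: x=22. PCs: A@1 B@3 C@2
Step 7: thread C executes C3 (x = x - 1). Shared: x=21. PCs: A@1 B@3 C@3
Step 8: thread B executes B4 (x = 2). Shared: x=2. PCs: A@1 B@4 C@3
Step 9: thread A executes A2 (x = x + 3). Shared: x=5. PCs: A@2 B@4 C@3
Step 10: thread A executes A3 (x = x - 3). Shared: x=2. PCs: A@3 B@4 C@3
Step 11: thread C executes C4 (x = x + 3). Shared: x=5. PCs: A@3 B@4 C@4
Step 12: thread A executes A4 (x = x + 4). Shared: x=9. PCs: A@4 B@4 C@4

Answer: x=9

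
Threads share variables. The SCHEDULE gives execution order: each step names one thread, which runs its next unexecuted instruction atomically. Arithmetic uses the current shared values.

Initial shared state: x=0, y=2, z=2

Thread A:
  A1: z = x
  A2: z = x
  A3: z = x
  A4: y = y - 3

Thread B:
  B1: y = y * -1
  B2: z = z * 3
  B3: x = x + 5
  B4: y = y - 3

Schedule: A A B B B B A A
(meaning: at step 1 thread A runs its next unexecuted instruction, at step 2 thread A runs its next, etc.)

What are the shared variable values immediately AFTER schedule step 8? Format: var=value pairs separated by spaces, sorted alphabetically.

Answer: x=5 y=-8 z=5

Derivation:
Step 1: thread A executes A1 (z = x). Shared: x=0 y=2 z=0. PCs: A@1 B@0
Step 2: thread A executes A2 (z = x). Shared: x=0 y=2 z=0. PCs: A@2 B@0
Step 3: thread B executes B1 (y = y * -1). Shared: x=0 y=-2 z=0. PCs: A@2 B@1
Step 4: thread B executes B2 (z = z * 3). Shared: x=0 y=-2 z=0. PCs: A@2 B@2
Step 5: thread B executes B3 (x = x + 5). Shared: x=5 y=-2 z=0. PCs: A@2 B@3
Step 6: thread B executes B4 (y = y - 3). Shared: x=5 y=-5 z=0. PCs: A@2 B@4
Step 7: thread A executes A3 (z = x). Shared: x=5 y=-5 z=5. PCs: A@3 B@4
Step 8: thread A executes A4 (y = y - 3). Shared: x=5 y=-8 z=5. PCs: A@4 B@4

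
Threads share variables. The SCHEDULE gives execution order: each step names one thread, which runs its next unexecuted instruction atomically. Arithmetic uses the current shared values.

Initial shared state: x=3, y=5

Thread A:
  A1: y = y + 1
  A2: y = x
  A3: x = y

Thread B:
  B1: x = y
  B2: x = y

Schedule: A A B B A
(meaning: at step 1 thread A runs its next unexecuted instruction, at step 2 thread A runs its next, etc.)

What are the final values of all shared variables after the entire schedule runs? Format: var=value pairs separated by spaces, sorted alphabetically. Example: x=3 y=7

Step 1: thread A executes A1 (y = y + 1). Shared: x=3 y=6. PCs: A@1 B@0
Step 2: thread A executes A2 (y = x). Shared: x=3 y=3. PCs: A@2 B@0
Step 3: thread B executes B1 (x = y). Shared: x=3 y=3. PCs: A@2 B@1
Step 4: thread B executes B2 (x = y). Shared: x=3 y=3. PCs: A@2 B@2
Step 5: thread A executes A3 (x = y). Shared: x=3 y=3. PCs: A@3 B@2

Answer: x=3 y=3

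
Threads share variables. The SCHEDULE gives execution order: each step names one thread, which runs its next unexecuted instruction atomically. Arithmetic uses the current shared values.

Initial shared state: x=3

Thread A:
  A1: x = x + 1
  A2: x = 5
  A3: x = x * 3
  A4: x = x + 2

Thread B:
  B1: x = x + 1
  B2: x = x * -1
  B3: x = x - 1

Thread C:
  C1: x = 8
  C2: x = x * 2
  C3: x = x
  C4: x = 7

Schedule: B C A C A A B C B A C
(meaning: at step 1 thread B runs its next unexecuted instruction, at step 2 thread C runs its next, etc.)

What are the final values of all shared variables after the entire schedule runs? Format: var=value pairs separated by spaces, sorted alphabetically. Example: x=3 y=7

Step 1: thread B executes B1 (x = x + 1). Shared: x=4. PCs: A@0 B@1 C@0
Step 2: thread C executes C1 (x = 8). Shared: x=8. PCs: A@0 B@1 C@1
Step 3: thread A executes A1 (x = x + 1). Shared: x=9. PCs: A@1 B@1 C@1
Step 4: thread C executes C2 (x = x * 2). Shared: x=18. PCs: A@1 B@1 C@2
Step 5: thread A executes A2 (x = 5). Shared: x=5. PCs: A@2 B@1 C@2
Step 6: thread A executes A3 (x = x * 3). Shared: x=15. PCs: A@3 B@1 C@2
Step 7: thread B executes B2 (x = x * -1). Shared: x=-15. PCs: A@3 B@2 C@2
Step 8: thread C executes C3 (x = x). Shared: x=-15. PCs: A@3 B@2 C@3
Step 9: thread B executes B3 (x = x - 1). Shared: x=-16. PCs: A@3 B@3 C@3
Step 10: thread A executes A4 (x = x + 2). Shared: x=-14. PCs: A@4 B@3 C@3
Step 11: thread C executes C4 (x = 7). Shared: x=7. PCs: A@4 B@3 C@4

Answer: x=7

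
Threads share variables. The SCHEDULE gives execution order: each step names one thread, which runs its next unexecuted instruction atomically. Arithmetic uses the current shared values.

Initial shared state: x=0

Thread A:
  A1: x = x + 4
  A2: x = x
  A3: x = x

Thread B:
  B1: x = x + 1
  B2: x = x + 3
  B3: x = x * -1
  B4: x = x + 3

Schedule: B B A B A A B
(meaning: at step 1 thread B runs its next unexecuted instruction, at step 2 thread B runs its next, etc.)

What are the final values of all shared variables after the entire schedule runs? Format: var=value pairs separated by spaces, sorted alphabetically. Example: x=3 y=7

Answer: x=-5

Derivation:
Step 1: thread B executes B1 (x = x + 1). Shared: x=1. PCs: A@0 B@1
Step 2: thread B executes B2 (x = x + 3). Shared: x=4. PCs: A@0 B@2
Step 3: thread A executes A1 (x = x + 4). Shared: x=8. PCs: A@1 B@2
Step 4: thread B executes B3 (x = x * -1). Shared: x=-8. PCs: A@1 B@3
Step 5: thread A executes A2 (x = x). Shared: x=-8. PCs: A@2 B@3
Step 6: thread A executes A3 (x = x). Shared: x=-8. PCs: A@3 B@3
Step 7: thread B executes B4 (x = x + 3). Shared: x=-5. PCs: A@3 B@4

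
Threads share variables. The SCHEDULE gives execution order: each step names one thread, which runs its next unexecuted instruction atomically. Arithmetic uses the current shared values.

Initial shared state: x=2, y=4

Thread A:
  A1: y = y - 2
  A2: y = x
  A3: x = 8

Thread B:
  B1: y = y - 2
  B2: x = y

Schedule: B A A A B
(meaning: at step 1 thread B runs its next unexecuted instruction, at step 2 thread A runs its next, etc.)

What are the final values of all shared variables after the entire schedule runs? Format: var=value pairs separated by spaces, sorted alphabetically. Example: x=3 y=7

Answer: x=2 y=2

Derivation:
Step 1: thread B executes B1 (y = y - 2). Shared: x=2 y=2. PCs: A@0 B@1
Step 2: thread A executes A1 (y = y - 2). Shared: x=2 y=0. PCs: A@1 B@1
Step 3: thread A executes A2 (y = x). Shared: x=2 y=2. PCs: A@2 B@1
Step 4: thread A executes A3 (x = 8). Shared: x=8 y=2. PCs: A@3 B@1
Step 5: thread B executes B2 (x = y). Shared: x=2 y=2. PCs: A@3 B@2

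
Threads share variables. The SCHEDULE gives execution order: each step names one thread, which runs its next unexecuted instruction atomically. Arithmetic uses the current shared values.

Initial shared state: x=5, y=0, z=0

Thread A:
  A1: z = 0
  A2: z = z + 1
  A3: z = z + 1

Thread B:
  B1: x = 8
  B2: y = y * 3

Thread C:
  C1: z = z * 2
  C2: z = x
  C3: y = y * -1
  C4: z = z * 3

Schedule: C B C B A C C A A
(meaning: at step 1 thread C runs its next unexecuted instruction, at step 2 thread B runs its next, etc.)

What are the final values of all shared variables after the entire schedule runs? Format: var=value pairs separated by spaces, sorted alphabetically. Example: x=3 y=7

Answer: x=8 y=0 z=2

Derivation:
Step 1: thread C executes C1 (z = z * 2). Shared: x=5 y=0 z=0. PCs: A@0 B@0 C@1
Step 2: thread B executes B1 (x = 8). Shared: x=8 y=0 z=0. PCs: A@0 B@1 C@1
Step 3: thread C executes C2 (z = x). Shared: x=8 y=0 z=8. PCs: A@0 B@1 C@2
Step 4: thread B executes B2 (y = y * 3). Shared: x=8 y=0 z=8. PCs: A@0 B@2 C@2
Step 5: thread A executes A1 (z = 0). Shared: x=8 y=0 z=0. PCs: A@1 B@2 C@2
Step 6: thread C executes C3 (y = y * -1). Shared: x=8 y=0 z=0. PCs: A@1 B@2 C@3
Step 7: thread C executes C4 (z = z * 3). Shared: x=8 y=0 z=0. PCs: A@1 B@2 C@4
Step 8: thread A executes A2 (z = z + 1). Shared: x=8 y=0 z=1. PCs: A@2 B@2 C@4
Step 9: thread A executes A3 (z = z + 1). Shared: x=8 y=0 z=2. PCs: A@3 B@2 C@4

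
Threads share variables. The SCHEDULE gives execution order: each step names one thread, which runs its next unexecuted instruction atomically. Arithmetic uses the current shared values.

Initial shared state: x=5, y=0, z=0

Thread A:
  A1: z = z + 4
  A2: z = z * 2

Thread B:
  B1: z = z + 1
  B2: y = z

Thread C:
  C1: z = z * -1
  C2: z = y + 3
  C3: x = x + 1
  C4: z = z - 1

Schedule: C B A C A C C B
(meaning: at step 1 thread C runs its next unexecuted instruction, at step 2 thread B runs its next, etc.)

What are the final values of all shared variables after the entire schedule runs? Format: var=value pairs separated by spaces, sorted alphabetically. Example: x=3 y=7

Step 1: thread C executes C1 (z = z * -1). Shared: x=5 y=0 z=0. PCs: A@0 B@0 C@1
Step 2: thread B executes B1 (z = z + 1). Shared: x=5 y=0 z=1. PCs: A@0 B@1 C@1
Step 3: thread A executes A1 (z = z + 4). Shared: x=5 y=0 z=5. PCs: A@1 B@1 C@1
Step 4: thread C executes C2 (z = y + 3). Shared: x=5 y=0 z=3. PCs: A@1 B@1 C@2
Step 5: thread A executes A2 (z = z * 2). Shared: x=5 y=0 z=6. PCs: A@2 B@1 C@2
Step 6: thread C executes C3 (x = x + 1). Shared: x=6 y=0 z=6. PCs: A@2 B@1 C@3
Step 7: thread C executes C4 (z = z - 1). Shared: x=6 y=0 z=5. PCs: A@2 B@1 C@4
Step 8: thread B executes B2 (y = z). Shared: x=6 y=5 z=5. PCs: A@2 B@2 C@4

Answer: x=6 y=5 z=5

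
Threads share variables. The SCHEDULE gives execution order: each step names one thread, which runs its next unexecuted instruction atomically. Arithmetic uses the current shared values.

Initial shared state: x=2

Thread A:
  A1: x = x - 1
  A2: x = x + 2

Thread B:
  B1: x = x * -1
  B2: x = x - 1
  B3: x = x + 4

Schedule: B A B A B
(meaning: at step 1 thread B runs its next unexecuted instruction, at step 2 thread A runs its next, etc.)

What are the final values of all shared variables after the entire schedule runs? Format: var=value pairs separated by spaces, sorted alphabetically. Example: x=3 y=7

Answer: x=2

Derivation:
Step 1: thread B executes B1 (x = x * -1). Shared: x=-2. PCs: A@0 B@1
Step 2: thread A executes A1 (x = x - 1). Shared: x=-3. PCs: A@1 B@1
Step 3: thread B executes B2 (x = x - 1). Shared: x=-4. PCs: A@1 B@2
Step 4: thread A executes A2 (x = x + 2). Shared: x=-2. PCs: A@2 B@2
Step 5: thread B executes B3 (x = x + 4). Shared: x=2. PCs: A@2 B@3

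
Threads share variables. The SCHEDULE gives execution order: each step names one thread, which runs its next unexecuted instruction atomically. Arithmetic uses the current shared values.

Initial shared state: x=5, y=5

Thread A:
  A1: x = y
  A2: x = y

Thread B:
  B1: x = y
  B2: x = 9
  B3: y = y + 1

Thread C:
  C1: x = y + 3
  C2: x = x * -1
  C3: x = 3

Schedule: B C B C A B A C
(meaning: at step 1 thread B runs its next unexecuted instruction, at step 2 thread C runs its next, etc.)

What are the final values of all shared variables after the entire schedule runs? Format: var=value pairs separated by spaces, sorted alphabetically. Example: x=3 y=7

Answer: x=3 y=6

Derivation:
Step 1: thread B executes B1 (x = y). Shared: x=5 y=5. PCs: A@0 B@1 C@0
Step 2: thread C executes C1 (x = y + 3). Shared: x=8 y=5. PCs: A@0 B@1 C@1
Step 3: thread B executes B2 (x = 9). Shared: x=9 y=5. PCs: A@0 B@2 C@1
Step 4: thread C executes C2 (x = x * -1). Shared: x=-9 y=5. PCs: A@0 B@2 C@2
Step 5: thread A executes A1 (x = y). Shared: x=5 y=5. PCs: A@1 B@2 C@2
Step 6: thread B executes B3 (y = y + 1). Shared: x=5 y=6. PCs: A@1 B@3 C@2
Step 7: thread A executes A2 (x = y). Shared: x=6 y=6. PCs: A@2 B@3 C@2
Step 8: thread C executes C3 (x = 3). Shared: x=3 y=6. PCs: A@2 B@3 C@3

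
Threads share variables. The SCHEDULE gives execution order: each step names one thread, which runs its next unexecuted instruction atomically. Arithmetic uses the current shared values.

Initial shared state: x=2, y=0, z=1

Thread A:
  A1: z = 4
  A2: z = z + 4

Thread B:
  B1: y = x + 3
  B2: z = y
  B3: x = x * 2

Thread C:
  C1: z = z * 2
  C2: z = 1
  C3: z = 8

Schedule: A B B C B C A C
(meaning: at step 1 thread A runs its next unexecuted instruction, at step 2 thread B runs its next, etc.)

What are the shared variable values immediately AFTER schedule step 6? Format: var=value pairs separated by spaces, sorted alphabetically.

Answer: x=4 y=5 z=1

Derivation:
Step 1: thread A executes A1 (z = 4). Shared: x=2 y=0 z=4. PCs: A@1 B@0 C@0
Step 2: thread B executes B1 (y = x + 3). Shared: x=2 y=5 z=4. PCs: A@1 B@1 C@0
Step 3: thread B executes B2 (z = y). Shared: x=2 y=5 z=5. PCs: A@1 B@2 C@0
Step 4: thread C executes C1 (z = z * 2). Shared: x=2 y=5 z=10. PCs: A@1 B@2 C@1
Step 5: thread B executes B3 (x = x * 2). Shared: x=4 y=5 z=10. PCs: A@1 B@3 C@1
Step 6: thread C executes C2 (z = 1). Shared: x=4 y=5 z=1. PCs: A@1 B@3 C@2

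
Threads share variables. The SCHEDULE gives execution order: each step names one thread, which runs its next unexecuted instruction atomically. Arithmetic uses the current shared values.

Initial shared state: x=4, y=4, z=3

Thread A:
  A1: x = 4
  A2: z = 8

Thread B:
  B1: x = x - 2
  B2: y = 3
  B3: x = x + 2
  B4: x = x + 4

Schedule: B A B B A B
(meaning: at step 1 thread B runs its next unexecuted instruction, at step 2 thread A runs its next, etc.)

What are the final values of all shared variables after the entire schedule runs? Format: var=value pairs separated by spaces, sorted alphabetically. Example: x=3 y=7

Answer: x=10 y=3 z=8

Derivation:
Step 1: thread B executes B1 (x = x - 2). Shared: x=2 y=4 z=3. PCs: A@0 B@1
Step 2: thread A executes A1 (x = 4). Shared: x=4 y=4 z=3. PCs: A@1 B@1
Step 3: thread B executes B2 (y = 3). Shared: x=4 y=3 z=3. PCs: A@1 B@2
Step 4: thread B executes B3 (x = x + 2). Shared: x=6 y=3 z=3. PCs: A@1 B@3
Step 5: thread A executes A2 (z = 8). Shared: x=6 y=3 z=8. PCs: A@2 B@3
Step 6: thread B executes B4 (x = x + 4). Shared: x=10 y=3 z=8. PCs: A@2 B@4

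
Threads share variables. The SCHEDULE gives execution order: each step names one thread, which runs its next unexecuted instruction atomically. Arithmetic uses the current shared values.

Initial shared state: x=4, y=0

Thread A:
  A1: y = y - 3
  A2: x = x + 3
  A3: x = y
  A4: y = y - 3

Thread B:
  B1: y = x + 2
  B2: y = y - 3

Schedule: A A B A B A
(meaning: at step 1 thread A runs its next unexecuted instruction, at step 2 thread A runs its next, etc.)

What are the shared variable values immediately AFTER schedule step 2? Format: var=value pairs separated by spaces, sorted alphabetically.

Answer: x=7 y=-3

Derivation:
Step 1: thread A executes A1 (y = y - 3). Shared: x=4 y=-3. PCs: A@1 B@0
Step 2: thread A executes A2 (x = x + 3). Shared: x=7 y=-3. PCs: A@2 B@0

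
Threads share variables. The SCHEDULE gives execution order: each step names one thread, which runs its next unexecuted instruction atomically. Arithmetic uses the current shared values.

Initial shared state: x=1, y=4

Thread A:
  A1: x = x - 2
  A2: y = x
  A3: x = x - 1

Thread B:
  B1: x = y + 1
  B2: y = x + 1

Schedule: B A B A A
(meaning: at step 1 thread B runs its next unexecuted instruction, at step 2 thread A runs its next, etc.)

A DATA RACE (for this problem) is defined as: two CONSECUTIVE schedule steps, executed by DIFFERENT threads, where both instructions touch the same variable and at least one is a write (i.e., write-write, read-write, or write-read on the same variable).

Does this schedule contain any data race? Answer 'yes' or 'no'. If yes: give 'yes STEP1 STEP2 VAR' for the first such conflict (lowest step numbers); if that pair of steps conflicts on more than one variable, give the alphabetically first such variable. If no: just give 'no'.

Answer: yes 1 2 x

Derivation:
Steps 1,2: B(x = y + 1) vs A(x = x - 2). RACE on x (W-W).
Steps 2,3: A(x = x - 2) vs B(y = x + 1). RACE on x (W-R).
Steps 3,4: B(y = x + 1) vs A(y = x). RACE on y (W-W).
Steps 4,5: same thread (A). No race.
First conflict at steps 1,2.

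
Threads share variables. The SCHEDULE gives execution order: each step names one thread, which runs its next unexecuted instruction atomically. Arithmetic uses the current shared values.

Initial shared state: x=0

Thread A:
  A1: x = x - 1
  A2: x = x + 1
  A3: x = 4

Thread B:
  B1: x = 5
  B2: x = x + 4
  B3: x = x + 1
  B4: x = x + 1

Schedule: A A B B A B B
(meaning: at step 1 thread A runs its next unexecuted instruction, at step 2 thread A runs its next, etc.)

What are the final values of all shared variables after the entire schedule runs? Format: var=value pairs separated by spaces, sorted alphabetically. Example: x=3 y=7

Step 1: thread A executes A1 (x = x - 1). Shared: x=-1. PCs: A@1 B@0
Step 2: thread A executes A2 (x = x + 1). Shared: x=0. PCs: A@2 B@0
Step 3: thread B executes B1 (x = 5). Shared: x=5. PCs: A@2 B@1
Step 4: thread B executes B2 (x = x + 4). Shared: x=9. PCs: A@2 B@2
Step 5: thread A executes A3 (x = 4). Shared: x=4. PCs: A@3 B@2
Step 6: thread B executes B3 (x = x + 1). Shared: x=5. PCs: A@3 B@3
Step 7: thread B executes B4 (x = x + 1). Shared: x=6. PCs: A@3 B@4

Answer: x=6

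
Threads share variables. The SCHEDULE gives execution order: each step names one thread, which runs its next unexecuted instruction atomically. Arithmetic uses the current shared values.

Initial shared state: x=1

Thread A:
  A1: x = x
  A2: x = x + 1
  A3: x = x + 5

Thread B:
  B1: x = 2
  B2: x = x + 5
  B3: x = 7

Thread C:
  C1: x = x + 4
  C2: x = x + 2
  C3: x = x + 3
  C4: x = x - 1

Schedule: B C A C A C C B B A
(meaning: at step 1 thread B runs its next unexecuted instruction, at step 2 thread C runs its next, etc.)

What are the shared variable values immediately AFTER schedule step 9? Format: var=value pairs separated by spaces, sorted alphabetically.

Answer: x=7

Derivation:
Step 1: thread B executes B1 (x = 2). Shared: x=2. PCs: A@0 B@1 C@0
Step 2: thread C executes C1 (x = x + 4). Shared: x=6. PCs: A@0 B@1 C@1
Step 3: thread A executes A1 (x = x). Shared: x=6. PCs: A@1 B@1 C@1
Step 4: thread C executes C2 (x = x + 2). Shared: x=8. PCs: A@1 B@1 C@2
Step 5: thread A executes A2 (x = x + 1). Shared: x=9. PCs: A@2 B@1 C@2
Step 6: thread C executes C3 (x = x + 3). Shared: x=12. PCs: A@2 B@1 C@3
Step 7: thread C executes C4 (x = x - 1). Shared: x=11. PCs: A@2 B@1 C@4
Step 8: thread B executes B2 (x = x + 5). Shared: x=16. PCs: A@2 B@2 C@4
Step 9: thread B executes B3 (x = 7). Shared: x=7. PCs: A@2 B@3 C@4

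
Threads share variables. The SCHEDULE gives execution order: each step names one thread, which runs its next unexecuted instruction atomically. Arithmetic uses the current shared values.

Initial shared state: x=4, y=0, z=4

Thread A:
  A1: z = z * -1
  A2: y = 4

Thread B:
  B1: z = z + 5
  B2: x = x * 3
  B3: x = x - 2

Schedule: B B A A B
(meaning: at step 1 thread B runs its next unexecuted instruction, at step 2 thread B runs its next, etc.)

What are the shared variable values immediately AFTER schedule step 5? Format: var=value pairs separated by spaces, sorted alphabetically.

Answer: x=10 y=4 z=-9

Derivation:
Step 1: thread B executes B1 (z = z + 5). Shared: x=4 y=0 z=9. PCs: A@0 B@1
Step 2: thread B executes B2 (x = x * 3). Shared: x=12 y=0 z=9. PCs: A@0 B@2
Step 3: thread A executes A1 (z = z * -1). Shared: x=12 y=0 z=-9. PCs: A@1 B@2
Step 4: thread A executes A2 (y = 4). Shared: x=12 y=4 z=-9. PCs: A@2 B@2
Step 5: thread B executes B3 (x = x - 2). Shared: x=10 y=4 z=-9. PCs: A@2 B@3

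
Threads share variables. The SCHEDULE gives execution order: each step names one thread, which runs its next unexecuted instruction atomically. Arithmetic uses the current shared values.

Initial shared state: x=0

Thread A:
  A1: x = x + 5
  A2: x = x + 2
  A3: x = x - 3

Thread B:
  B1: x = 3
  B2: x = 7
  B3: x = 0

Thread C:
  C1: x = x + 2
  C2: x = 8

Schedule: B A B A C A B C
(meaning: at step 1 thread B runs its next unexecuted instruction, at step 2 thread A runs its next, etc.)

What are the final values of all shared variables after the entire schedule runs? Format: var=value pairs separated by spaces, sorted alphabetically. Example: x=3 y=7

Answer: x=8

Derivation:
Step 1: thread B executes B1 (x = 3). Shared: x=3. PCs: A@0 B@1 C@0
Step 2: thread A executes A1 (x = x + 5). Shared: x=8. PCs: A@1 B@1 C@0
Step 3: thread B executes B2 (x = 7). Shared: x=7. PCs: A@1 B@2 C@0
Step 4: thread A executes A2 (x = x + 2). Shared: x=9. PCs: A@2 B@2 C@0
Step 5: thread C executes C1 (x = x + 2). Shared: x=11. PCs: A@2 B@2 C@1
Step 6: thread A executes A3 (x = x - 3). Shared: x=8. PCs: A@3 B@2 C@1
Step 7: thread B executes B3 (x = 0). Shared: x=0. PCs: A@3 B@3 C@1
Step 8: thread C executes C2 (x = 8). Shared: x=8. PCs: A@3 B@3 C@2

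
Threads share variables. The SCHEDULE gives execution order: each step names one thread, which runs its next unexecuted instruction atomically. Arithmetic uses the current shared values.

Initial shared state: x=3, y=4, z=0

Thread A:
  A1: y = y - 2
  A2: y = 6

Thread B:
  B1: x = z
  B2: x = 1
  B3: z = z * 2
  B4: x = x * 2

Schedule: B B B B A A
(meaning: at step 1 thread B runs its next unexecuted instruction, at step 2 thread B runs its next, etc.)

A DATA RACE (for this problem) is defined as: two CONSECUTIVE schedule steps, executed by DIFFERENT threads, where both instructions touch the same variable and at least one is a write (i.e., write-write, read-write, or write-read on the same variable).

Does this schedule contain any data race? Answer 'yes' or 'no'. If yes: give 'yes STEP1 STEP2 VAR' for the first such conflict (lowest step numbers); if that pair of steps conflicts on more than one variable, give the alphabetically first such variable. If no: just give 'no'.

Steps 1,2: same thread (B). No race.
Steps 2,3: same thread (B). No race.
Steps 3,4: same thread (B). No race.
Steps 4,5: B(r=x,w=x) vs A(r=y,w=y). No conflict.
Steps 5,6: same thread (A). No race.

Answer: no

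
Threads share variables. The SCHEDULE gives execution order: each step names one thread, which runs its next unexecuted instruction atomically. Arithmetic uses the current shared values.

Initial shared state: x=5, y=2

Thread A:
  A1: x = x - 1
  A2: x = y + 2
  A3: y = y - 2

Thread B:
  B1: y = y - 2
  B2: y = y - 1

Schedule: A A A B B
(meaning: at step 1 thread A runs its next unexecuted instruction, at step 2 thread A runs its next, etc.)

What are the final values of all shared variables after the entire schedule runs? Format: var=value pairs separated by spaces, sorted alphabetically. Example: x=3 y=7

Answer: x=4 y=-3

Derivation:
Step 1: thread A executes A1 (x = x - 1). Shared: x=4 y=2. PCs: A@1 B@0
Step 2: thread A executes A2 (x = y + 2). Shared: x=4 y=2. PCs: A@2 B@0
Step 3: thread A executes A3 (y = y - 2). Shared: x=4 y=0. PCs: A@3 B@0
Step 4: thread B executes B1 (y = y - 2). Shared: x=4 y=-2. PCs: A@3 B@1
Step 5: thread B executes B2 (y = y - 1). Shared: x=4 y=-3. PCs: A@3 B@2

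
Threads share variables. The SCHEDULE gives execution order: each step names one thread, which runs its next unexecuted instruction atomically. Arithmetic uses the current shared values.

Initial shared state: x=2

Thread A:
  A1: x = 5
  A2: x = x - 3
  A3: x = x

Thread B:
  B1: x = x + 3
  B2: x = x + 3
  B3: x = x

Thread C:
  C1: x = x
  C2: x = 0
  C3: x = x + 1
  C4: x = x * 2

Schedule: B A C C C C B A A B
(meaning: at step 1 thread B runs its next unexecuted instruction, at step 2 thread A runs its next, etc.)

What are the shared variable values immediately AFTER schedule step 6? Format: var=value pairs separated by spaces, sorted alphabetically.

Answer: x=2

Derivation:
Step 1: thread B executes B1 (x = x + 3). Shared: x=5. PCs: A@0 B@1 C@0
Step 2: thread A executes A1 (x = 5). Shared: x=5. PCs: A@1 B@1 C@0
Step 3: thread C executes C1 (x = x). Shared: x=5. PCs: A@1 B@1 C@1
Step 4: thread C executes C2 (x = 0). Shared: x=0. PCs: A@1 B@1 C@2
Step 5: thread C executes C3 (x = x + 1). Shared: x=1. PCs: A@1 B@1 C@3
Step 6: thread C executes C4 (x = x * 2). Shared: x=2. PCs: A@1 B@1 C@4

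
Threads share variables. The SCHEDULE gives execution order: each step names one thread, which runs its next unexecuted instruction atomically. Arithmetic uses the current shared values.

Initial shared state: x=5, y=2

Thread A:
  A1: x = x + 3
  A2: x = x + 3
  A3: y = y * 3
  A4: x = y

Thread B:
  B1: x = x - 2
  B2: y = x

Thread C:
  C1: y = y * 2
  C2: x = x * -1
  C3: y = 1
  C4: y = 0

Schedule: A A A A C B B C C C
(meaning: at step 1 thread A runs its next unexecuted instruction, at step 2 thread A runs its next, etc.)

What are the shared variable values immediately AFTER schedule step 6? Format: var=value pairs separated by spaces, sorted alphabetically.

Step 1: thread A executes A1 (x = x + 3). Shared: x=8 y=2. PCs: A@1 B@0 C@0
Step 2: thread A executes A2 (x = x + 3). Shared: x=11 y=2. PCs: A@2 B@0 C@0
Step 3: thread A executes A3 (y = y * 3). Shared: x=11 y=6. PCs: A@3 B@0 C@0
Step 4: thread A executes A4 (x = y). Shared: x=6 y=6. PCs: A@4 B@0 C@0
Step 5: thread C executes C1 (y = y * 2). Shared: x=6 y=12. PCs: A@4 B@0 C@1
Step 6: thread B executes B1 (x = x - 2). Shared: x=4 y=12. PCs: A@4 B@1 C@1

Answer: x=4 y=12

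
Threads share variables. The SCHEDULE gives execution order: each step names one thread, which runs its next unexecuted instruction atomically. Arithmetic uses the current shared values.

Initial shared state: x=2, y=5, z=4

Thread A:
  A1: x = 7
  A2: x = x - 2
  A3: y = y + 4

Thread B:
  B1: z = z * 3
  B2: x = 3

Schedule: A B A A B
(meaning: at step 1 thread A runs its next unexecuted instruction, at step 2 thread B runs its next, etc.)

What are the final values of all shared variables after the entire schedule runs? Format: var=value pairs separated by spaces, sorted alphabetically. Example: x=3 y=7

Step 1: thread A executes A1 (x = 7). Shared: x=7 y=5 z=4. PCs: A@1 B@0
Step 2: thread B executes B1 (z = z * 3). Shared: x=7 y=5 z=12. PCs: A@1 B@1
Step 3: thread A executes A2 (x = x - 2). Shared: x=5 y=5 z=12. PCs: A@2 B@1
Step 4: thread A executes A3 (y = y + 4). Shared: x=5 y=9 z=12. PCs: A@3 B@1
Step 5: thread B executes B2 (x = 3). Shared: x=3 y=9 z=12. PCs: A@3 B@2

Answer: x=3 y=9 z=12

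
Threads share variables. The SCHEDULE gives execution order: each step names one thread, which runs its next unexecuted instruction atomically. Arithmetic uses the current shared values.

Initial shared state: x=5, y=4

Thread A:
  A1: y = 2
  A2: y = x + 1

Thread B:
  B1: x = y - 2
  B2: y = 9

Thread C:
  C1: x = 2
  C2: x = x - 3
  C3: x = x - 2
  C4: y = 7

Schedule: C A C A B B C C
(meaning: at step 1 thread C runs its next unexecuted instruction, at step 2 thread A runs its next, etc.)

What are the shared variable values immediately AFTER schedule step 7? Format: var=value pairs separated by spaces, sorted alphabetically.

Answer: x=-4 y=9

Derivation:
Step 1: thread C executes C1 (x = 2). Shared: x=2 y=4. PCs: A@0 B@0 C@1
Step 2: thread A executes A1 (y = 2). Shared: x=2 y=2. PCs: A@1 B@0 C@1
Step 3: thread C executes C2 (x = x - 3). Shared: x=-1 y=2. PCs: A@1 B@0 C@2
Step 4: thread A executes A2 (y = x + 1). Shared: x=-1 y=0. PCs: A@2 B@0 C@2
Step 5: thread B executes B1 (x = y - 2). Shared: x=-2 y=0. PCs: A@2 B@1 C@2
Step 6: thread B executes B2 (y = 9). Shared: x=-2 y=9. PCs: A@2 B@2 C@2
Step 7: thread C executes C3 (x = x - 2). Shared: x=-4 y=9. PCs: A@2 B@2 C@3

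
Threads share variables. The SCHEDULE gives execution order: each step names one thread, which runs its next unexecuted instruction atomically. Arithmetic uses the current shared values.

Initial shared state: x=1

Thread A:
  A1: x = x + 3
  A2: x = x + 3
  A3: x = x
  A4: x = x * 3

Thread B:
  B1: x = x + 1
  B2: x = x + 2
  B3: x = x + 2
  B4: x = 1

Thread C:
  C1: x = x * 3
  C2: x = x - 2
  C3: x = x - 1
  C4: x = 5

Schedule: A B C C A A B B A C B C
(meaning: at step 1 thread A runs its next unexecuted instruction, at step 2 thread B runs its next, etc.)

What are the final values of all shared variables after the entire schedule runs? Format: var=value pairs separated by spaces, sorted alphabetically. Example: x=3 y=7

Step 1: thread A executes A1 (x = x + 3). Shared: x=4. PCs: A@1 B@0 C@0
Step 2: thread B executes B1 (x = x + 1). Shared: x=5. PCs: A@1 B@1 C@0
Step 3: thread C executes C1 (x = x * 3). Shared: x=15. PCs: A@1 B@1 C@1
Step 4: thread C executes C2 (x = x - 2). Shared: x=13. PCs: A@1 B@1 C@2
Step 5: thread A executes A2 (x = x + 3). Shared: x=16. PCs: A@2 B@1 C@2
Step 6: thread A executes A3 (x = x). Shared: x=16. PCs: A@3 B@1 C@2
Step 7: thread B executes B2 (x = x + 2). Shared: x=18. PCs: A@3 B@2 C@2
Step 8: thread B executes B3 (x = x + 2). Shared: x=20. PCs: A@3 B@3 C@2
Step 9: thread A executes A4 (x = x * 3). Shared: x=60. PCs: A@4 B@3 C@2
Step 10: thread C executes C3 (x = x - 1). Shared: x=59. PCs: A@4 B@3 C@3
Step 11: thread B executes B4 (x = 1). Shared: x=1. PCs: A@4 B@4 C@3
Step 12: thread C executes C4 (x = 5). Shared: x=5. PCs: A@4 B@4 C@4

Answer: x=5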